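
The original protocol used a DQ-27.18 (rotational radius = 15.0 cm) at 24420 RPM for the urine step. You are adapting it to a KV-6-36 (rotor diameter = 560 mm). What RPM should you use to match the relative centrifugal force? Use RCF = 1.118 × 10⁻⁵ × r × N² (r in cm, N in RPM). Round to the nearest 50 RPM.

RCF_original = 1.118 × 10⁻⁵ × 15 × (24420)² = 1.118 × 10⁻⁵ × 15 × 596,336,400 ≈ 100,005.6 × g
Your rotor: r = 560 mm / 2 = 280 mm = 28 cm
100,005.6 = 1.118 × 10⁻⁵ × 28 × N²
N² = 100,005.6 / (31.304 × 10⁻⁵) = 319,465,883
N ≈ √319,465,883 ≈ 17,873.6

17850 RPM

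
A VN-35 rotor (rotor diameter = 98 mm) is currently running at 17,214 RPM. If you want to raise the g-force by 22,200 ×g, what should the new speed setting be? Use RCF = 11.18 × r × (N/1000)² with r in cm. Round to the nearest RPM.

≈ 26487 RPM

r = 98 mm / 2 = 49 mm = 4.9 cm
Current RCF = 11.18 × 4.9 × (17.214)² = 11.18 × 4.9 × 296.321796 ≈ 16,233.1 × g
Target RCF = 16,233.1 + 22,200 = 38,433.1 × g
(N/1000)² = 38,433.1 / 54.782 = 701.5644
N = 1000 × √701.5644 ≈ 26,487.1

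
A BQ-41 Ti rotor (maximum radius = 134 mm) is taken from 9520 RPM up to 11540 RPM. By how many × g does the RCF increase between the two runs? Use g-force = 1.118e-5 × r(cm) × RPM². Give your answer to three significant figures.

r = 134 mm = 13.4 cm
RCF₁ = 1.118 × 10⁻⁵ × 13.4 × (9520)² = 1.118 × 10⁻⁵ × 13.4 × 90,630,400 ≈ 13,577.5 × g
RCF₂ = 1.118 × 10⁻⁵ × 13.4 × (11540)² = 1.118 × 10⁻⁵ × 13.4 × 133,171,600 ≈ 19,950.7 × g
Increase = 19,950.7 − 13,577.5 = 6,373.2

6370 × g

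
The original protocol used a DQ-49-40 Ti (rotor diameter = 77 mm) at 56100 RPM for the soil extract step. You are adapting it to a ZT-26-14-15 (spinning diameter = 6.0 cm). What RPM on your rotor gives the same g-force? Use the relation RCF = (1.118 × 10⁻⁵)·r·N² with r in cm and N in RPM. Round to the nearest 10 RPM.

Original rotor: r = 77 mm / 2 = 38.5 mm = 3.85 cm
RCF_original = 1.118 × 10⁻⁵ × 3.85 × (56100)² = 1.118 × 10⁻⁵ × 3.85 × 3,147,210,000 ≈ 135,465.4 × g
Your rotor: r = 6.0 / 2 = 3 cm
135,465.4 = 1.118 × 10⁻⁵ × 3 × N²
N² = 135,465.4 / (3.354 × 10⁻⁵) = 4,038,920,692
N ≈ √4,038,920,692 ≈ 63,552.5

63550 RPM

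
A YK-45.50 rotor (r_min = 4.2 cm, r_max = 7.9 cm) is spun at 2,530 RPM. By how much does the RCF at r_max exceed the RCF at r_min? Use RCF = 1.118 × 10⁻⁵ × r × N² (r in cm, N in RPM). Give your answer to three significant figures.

≈ 265 ×g

RCF_max = 1.118 × 10⁻⁵ × 7.9 × (2530)² = 1.118 × 10⁻⁵ × 7.9 × 6,400,900 ≈ 565.3 × g
RCF_min = 1.118 × 10⁻⁵ × 4.2 × (2530)² = 1.118 × 10⁻⁵ × 4.2 × 6,400,900 ≈ 300.6 × g
ΔRCF = 565.3 − 300.6 = 264.7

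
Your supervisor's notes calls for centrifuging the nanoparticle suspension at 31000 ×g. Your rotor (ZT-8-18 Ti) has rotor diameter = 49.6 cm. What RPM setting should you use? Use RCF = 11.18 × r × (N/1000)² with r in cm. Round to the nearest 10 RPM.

≈ 10570 RPM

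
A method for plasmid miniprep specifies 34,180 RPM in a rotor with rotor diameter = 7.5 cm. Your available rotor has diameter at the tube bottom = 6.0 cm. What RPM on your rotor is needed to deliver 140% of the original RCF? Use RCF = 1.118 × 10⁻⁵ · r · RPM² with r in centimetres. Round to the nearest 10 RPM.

45220 RPM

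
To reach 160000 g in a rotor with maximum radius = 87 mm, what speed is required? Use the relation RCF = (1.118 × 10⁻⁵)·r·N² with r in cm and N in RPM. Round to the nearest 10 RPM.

r = 87 mm = 8.7 cm
RCF = 1.118 × 10⁻⁵ × r × N²
160,000 = 1.118 × 10⁻⁵ × 8.7 × N²
N² = 160,000 / (9.7266 × 10⁻⁵) = 1,644,973,578
N ≈ √1,644,973,578 ≈ 40,558.3

N ≈ 40560 RPM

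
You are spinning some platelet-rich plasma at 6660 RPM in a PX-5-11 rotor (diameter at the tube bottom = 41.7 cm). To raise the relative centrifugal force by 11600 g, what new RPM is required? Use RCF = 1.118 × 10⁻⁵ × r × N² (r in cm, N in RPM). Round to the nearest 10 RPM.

r = 41.7 / 2 = 20.85 cm
Current RCF = 1.118 × 10⁻⁵ × 20.85 × (6660)² = 1.118 × 10⁻⁵ × 20.85 × 44,355,600 ≈ 10,339.4 × g
Target RCF = 10,339.4 + 11,600 = 21,939.4 × g
N² = 21,939.4 / (23.3103 × 10⁻⁵) = 94,118,909
N ≈ √94,118,909 ≈ 9,701.5

≈ 9700 RPM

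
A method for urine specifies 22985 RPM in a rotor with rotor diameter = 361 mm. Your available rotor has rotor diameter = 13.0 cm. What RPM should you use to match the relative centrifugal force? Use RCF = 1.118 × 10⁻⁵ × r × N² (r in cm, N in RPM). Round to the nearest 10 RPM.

≈ 38300 RPM

Original rotor: r = 361 mm / 2 = 180.5 mm = 18.05 cm
RCF = 1.118 × 10⁻⁵ × r × N²
RCF_original = 1.118 × 10⁻⁵ × 18.05 × (22985)² = 1.118 × 10⁻⁵ × 18.05 × 528,310,225 ≈ 106,612.5 × g
Your rotor: r = 13.0 / 2 = 6.5 cm
106,612.5 = 1.118 × 10⁻⁵ × 6.5 × N²
N² = 106,612.5 / (7.267 × 10⁻⁵) = 1,467,077,198
N ≈ √1,467,077,198 ≈ 38,302.4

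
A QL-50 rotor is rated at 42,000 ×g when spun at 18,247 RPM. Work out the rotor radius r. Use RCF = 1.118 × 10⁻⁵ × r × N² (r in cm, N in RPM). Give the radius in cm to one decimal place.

r ≈ 11.3 cm

42000 = 1.118 × 10⁻⁵ × r × (18247)²
r = 42000 / (1.118 × 10⁻⁵ × 332,953,009) = 42000 / 3722.415 ≈ 11.283 cm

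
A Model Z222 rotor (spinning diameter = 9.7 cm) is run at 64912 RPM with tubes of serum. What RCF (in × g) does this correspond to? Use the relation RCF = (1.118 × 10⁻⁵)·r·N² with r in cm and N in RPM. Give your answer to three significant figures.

r = 9.7 / 2 = 4.85 cm
RCF = 1.118 × 10⁻⁵ × 4.85 × (64912)² = 1.118 × 10⁻⁵ × 4.85 × 4,213,567,744 ≈ 228,472.3 × g

RCF ≈ 228000 × g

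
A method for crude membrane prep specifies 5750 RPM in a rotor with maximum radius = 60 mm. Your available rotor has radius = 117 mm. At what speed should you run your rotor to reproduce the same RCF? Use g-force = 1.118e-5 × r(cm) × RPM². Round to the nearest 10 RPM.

Original rotor: r = 60 mm = 6.0 cm
RCF_original = 1.118 × 10⁻⁵ × 6 × (5750)² = 1.118 × 10⁻⁵ × 6 × 33,062,500 ≈ 2,217.8 × g
Your rotor: r = 117 mm = 11.7 cm
2,217.8 = 1.118 × 10⁻⁵ × 11.7 × N²
N² = 2,217.8 / (13.0806 × 10⁻⁵) = 16,954,880
N ≈ √16,954,880 ≈ 4,117.6

4120 RPM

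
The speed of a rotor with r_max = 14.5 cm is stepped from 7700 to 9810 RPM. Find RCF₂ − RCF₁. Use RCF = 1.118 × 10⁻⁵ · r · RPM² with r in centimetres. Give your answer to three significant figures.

≈ 5990 × g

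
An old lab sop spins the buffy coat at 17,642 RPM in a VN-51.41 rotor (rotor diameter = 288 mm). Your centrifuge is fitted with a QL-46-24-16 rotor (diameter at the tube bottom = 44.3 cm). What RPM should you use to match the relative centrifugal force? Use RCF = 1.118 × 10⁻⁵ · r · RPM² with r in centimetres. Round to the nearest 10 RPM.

14220 RPM

Original rotor: r = 288 mm / 2 = 144 mm = 14.4 cm
RCF_original = 1.118 × 10⁻⁵ × 14.4 × (17642)² = 1.118 × 10⁻⁵ × 14.4 × 311,240,164 ≈ 50,107.2 × g
Your rotor: r = 44.3 / 2 = 22.15 cm
50,107.2 = 1.118 × 10⁻⁵ × 22.15 × N²
N² = 50,107.2 / (24.7637 × 10⁻⁵) = 202,341,330
N ≈ √202,341,330 ≈ 14,224.7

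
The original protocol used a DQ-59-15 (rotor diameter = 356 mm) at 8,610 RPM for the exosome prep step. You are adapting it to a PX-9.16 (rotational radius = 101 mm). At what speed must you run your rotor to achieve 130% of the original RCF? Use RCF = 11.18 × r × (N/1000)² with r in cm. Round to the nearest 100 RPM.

Original rotor: r = 356 mm / 2 = 178 mm = 17.8 cm
RCF_original = 11.18 × 17.8 × (8.61)² = 11.18 × 17.8 × 74.1321 ≈ 14,752.6 × g
Target RCF = 1.3 × 14,752.6 ≈ 19,178.4 × g
Your rotor: r = 101 mm = 10.1 cm
19,178.4 = 11.18 × 10.1 × (N/1000)²
(N/1000)² = 19,178.4 / 112.918 = 169.8436
N = 1000 × √169.8436 ≈ 13,032.4

13000 RPM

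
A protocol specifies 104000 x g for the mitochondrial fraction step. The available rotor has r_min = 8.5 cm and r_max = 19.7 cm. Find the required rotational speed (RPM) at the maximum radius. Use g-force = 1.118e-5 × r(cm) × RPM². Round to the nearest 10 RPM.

Use r_max = 19.7 cm.
RCF = 1.118 × 10⁻⁵ × r × N²
104,000 = 1.118 × 10⁻⁵ × 19.7 × N²
N² = 104,000 / (22.0246 × 10⁻⁵) = 472,199,268
N ≈ √472,199,268 ≈ 21,730.1

≈ 21730 RPM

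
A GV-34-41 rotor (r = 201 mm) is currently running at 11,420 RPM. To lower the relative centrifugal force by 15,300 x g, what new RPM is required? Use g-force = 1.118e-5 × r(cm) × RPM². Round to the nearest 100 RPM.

≈ 7900 RPM

r = 201 mm = 20.1 cm
Current RCF = 1.118 × 10⁻⁵ × 20.1 × (11420)² = 1.118 × 10⁻⁵ × 20.1 × 130,416,400 ≈ 29,306.9 × g
Target RCF = 29,306.9 − 15,300 = 14,006.9 × g
N² = 14,006.9 / (22.4718 × 10⁻⁵) = 62,331,010
N ≈ √62,331,010 ≈ 7,895.0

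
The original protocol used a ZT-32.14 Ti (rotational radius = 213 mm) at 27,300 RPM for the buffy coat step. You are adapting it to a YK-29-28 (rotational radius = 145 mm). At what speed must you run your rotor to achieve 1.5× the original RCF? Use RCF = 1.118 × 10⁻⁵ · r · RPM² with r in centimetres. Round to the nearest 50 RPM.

≈ 40500 RPM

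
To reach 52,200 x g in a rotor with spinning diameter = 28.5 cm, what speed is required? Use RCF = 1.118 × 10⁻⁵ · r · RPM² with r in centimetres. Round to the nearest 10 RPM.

r = 28.5 / 2 = 14.25 cm
RCF = 1.118 × 10⁻⁵ × r × N²
52,200 = 1.118 × 10⁻⁵ × 14.25 × N²
N² = 52,200 / (15.9315 × 10⁻⁵) = 327,652,763
N ≈ √327,652,763 ≈ 18,101.2

N ≈ 18100 RPM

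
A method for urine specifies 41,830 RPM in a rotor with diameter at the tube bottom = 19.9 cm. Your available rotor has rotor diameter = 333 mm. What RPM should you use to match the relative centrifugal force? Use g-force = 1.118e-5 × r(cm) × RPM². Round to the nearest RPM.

32336 RPM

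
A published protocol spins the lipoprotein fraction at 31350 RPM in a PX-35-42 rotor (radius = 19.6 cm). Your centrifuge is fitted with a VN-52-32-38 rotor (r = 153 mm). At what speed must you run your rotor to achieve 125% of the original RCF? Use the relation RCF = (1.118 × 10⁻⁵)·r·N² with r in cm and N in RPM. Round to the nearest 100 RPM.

RCF = 1.118 × 10⁻⁵ × r × N²
RCF_original = 1.118 × 10⁻⁵ × 19.6 × (31350)² = 1.118 × 10⁻⁵ × 19.6 × 982,822,500 ≈ 215,363.9 × g
Target RCF = 1.25 × 215,363.9 ≈ 269,204.9 × g
Your rotor: r = 153 mm = 15.3 cm
269,204.9 = 1.118 × 10⁻⁵ × 15.3 × N²
N² = 269,204.9 / (17.1054 × 10⁻⁵) = 1,573,800,671
N ≈ √1,573,800,671 ≈ 39,671.2

39700 RPM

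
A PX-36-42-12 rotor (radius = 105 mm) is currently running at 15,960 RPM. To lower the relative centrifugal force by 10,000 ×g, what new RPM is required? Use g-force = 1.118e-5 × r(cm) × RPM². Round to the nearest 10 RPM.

r = 105 mm = 10.5 cm
Current RCF = 1.118 × 10⁻⁵ × 10.5 × (15960)² = 1.118 × 10⁻⁵ × 10.5 × 254,721,600 ≈ 29,901.8 × g
Target RCF = 29,901.8 − 10,000 = 19,901.8 × g
N² = 19,901.8 / (11.739 × 10⁻⁵) = 169,535,736
N ≈ √169,535,736 ≈ 13,020.6

≈ 13020 RPM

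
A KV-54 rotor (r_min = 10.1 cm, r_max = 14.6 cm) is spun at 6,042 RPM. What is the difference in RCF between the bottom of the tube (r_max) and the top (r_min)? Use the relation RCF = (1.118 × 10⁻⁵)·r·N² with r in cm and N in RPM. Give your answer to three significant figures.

RCF_max = 1.118 × 10⁻⁵ × 14.6 × (6042)² = 1.118 × 10⁻⁵ × 14.6 × 36,505,764 ≈ 5,958.8 × g
RCF_min = 1.118 × 10⁻⁵ × 10.1 × (6042)² = 1.118 × 10⁻⁵ × 10.1 × 36,505,764 ≈ 4,122.2 × g
ΔRCF = 5,958.8 − 4,122.2 = 1,836.6

ΔRCF ≈ 1840 ×g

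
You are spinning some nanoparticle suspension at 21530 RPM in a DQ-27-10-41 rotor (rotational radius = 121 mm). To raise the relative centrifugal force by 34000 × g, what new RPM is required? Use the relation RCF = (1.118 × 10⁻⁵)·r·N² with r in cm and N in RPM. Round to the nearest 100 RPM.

26700 RPM

r = 121 mm = 12.1 cm
Current RCF = 1.118 × 10⁻⁵ × 12.1 × (21530)² = 1.118 × 10⁻⁵ × 12.1 × 463,540,900 ≈ 62,706.9 × g
Target RCF = 62,706.9 + 34,000 = 96,706.9 × g
N² = 96,706.9 / (13.5278 × 10⁻⁵) = 714,875,294
N ≈ √714,875,294 ≈ 26,737.2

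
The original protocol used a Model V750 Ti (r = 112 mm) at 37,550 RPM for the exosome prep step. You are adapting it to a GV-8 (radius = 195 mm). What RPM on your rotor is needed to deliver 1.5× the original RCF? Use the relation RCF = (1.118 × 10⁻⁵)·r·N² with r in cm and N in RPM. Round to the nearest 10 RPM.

≈ 34850 RPM

Original rotor: r = 112 mm = 11.2 cm
RCF = 1.118 × 10⁻⁵ × r × N²
RCF_original = 1.118 × 10⁻⁵ × 11.2 × (37550)² = 1.118 × 10⁻⁵ × 11.2 × 1,410,002,500 ≈ 176,554.9 × g
Target RCF = 1.5 × 176,554.9 ≈ 264,832.3 × g
Your rotor: r = 195 mm = 19.5 cm
264,832.3 = 1.118 × 10⁻⁵ × 19.5 × N²
N² = 264,832.3 / (21.801 × 10⁻⁵) = 1,214,771,341
N ≈ √1,214,771,341 ≈ 34,853.6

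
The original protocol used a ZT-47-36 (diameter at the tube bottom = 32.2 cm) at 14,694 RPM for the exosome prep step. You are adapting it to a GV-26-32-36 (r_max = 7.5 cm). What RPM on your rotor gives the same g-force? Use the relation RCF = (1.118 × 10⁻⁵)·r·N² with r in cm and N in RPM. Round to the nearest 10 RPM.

21530 RPM

Original rotor: r = 32.2 / 2 = 16.1 cm
RCF_original = 1.118 × 10⁻⁵ × 16.1 × (14694)² = 1.118 × 10⁻⁵ × 16.1 × 215,913,636 ≈ 38,864 × g
38,864 = 1.118 × 10⁻⁵ × 7.5 × N²
N² = 38,864 / (8.385 × 10⁻⁵) = 463,494,335
N ≈ √463,494,335 ≈ 21,528.9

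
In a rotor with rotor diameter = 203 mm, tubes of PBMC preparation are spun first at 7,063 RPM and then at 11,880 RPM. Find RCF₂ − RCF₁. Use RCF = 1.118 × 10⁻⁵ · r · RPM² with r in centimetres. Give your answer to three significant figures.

r = 203 mm / 2 = 101.5 mm = 10.15 cm
RCF₁ = 1.118 × 10⁻⁵ × 10.15 × (7063)² = 1.118 × 10⁻⁵ × 10.15 × 49,885,969 ≈ 5,660.9 × g
RCF₂ = 1.118 × 10⁻⁵ × 10.15 × (11880)² = 1.118 × 10⁻⁵ × 10.15 × 141,134,400 ≈ 16,015.5 × g
Increase = 16,015.5 − 5,660.9 = 10,354.6

10400 g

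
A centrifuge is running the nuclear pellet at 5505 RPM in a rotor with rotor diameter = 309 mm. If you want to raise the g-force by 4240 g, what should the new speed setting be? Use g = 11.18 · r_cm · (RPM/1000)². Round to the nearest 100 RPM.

r = 309 mm / 2 = 154.5 mm = 15.45 cm
Current RCF = 11.18 × 15.45 × (5.505)² = 11.18 × 15.45 × 30.305025 ≈ 5,234.6 × g
Target RCF = 5,234.6 + 4,240 = 9,474.6 × g
(N/1000)² = 9,474.6 / 172.731 = 54.85176
N = 1000 × √54.85176 ≈ 7,406.2

≈ 7400 RPM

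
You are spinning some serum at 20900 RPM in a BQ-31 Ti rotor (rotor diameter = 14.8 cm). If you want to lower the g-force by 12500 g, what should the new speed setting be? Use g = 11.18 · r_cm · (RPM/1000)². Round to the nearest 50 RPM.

r = 14.8 / 2 = 7.4 cm
Current RCF = 11.18 × 7.4 × (20.9)² = 11.18 × 7.4 × 436.81 ≈ 36,138.2 × g
Target RCF = 36,138.2 − 12,500 = 23,638.2 × g
(N/1000)² = 23,638.2 / 82.732 = 285.7202
N = 1000 × √285.7202 ≈ 16,903.3

16900 RPM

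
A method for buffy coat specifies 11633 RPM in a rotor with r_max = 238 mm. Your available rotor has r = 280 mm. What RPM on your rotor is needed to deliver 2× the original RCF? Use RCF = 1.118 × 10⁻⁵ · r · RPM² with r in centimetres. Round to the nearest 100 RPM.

Original rotor: r = 238 mm = 23.8 cm
RCF_original = 1.118 × 10⁻⁵ × 23.8 × (11633)² = 1.118 × 10⁻⁵ × 23.8 × 135,326,689 ≈ 36,008.3 × g
Target RCF = 2 × 36,008.3 ≈ 72,016.6 × g
Your rotor: r = 280 mm = 28.0 cm
72,016.6 = 1.118 × 10⁻⁵ × 28 × N²
N² = 72,016.6 / (31.304 × 10⁻⁵) = 230,055,584
N ≈ √230,055,584 ≈ 15,167.6

≈ 15200 RPM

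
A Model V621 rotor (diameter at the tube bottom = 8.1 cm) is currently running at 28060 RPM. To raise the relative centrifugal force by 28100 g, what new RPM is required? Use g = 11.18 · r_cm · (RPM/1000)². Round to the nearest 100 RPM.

r = 8.1 / 2 = 4.05 cm
Current RCF = 11.18 × 4.05 × (28.06)² = 11.18 × 4.05 × 787.3636 ≈ 35,651 × g
Target RCF = 35,651 + 28,100 = 63,751 × g
(N/1000)² = 63,751 / 45.279 = 1407.96
N = 1000 × √1407.96 ≈ 37,522.8

N₂ ≈ 37500 RPM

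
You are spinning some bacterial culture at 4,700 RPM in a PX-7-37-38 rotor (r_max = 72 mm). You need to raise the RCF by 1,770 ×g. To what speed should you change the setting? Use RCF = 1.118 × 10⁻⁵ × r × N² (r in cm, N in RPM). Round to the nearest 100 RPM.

r = 72 mm = 7.2 cm
Current RCF = 1.118 × 10⁻⁵ × 7.2 × (4700)² = 1.118 × 10⁻⁵ × 7.2 × 22,090,000 ≈ 1,778.2 × g
Target RCF = 1,778.2 + 1,770 = 3,548.2 × g
N² = 3,548.2 / (8.0496 × 10⁻⁵) = 44,079,209
N ≈ √44,079,209 ≈ 6,639.2

6600 RPM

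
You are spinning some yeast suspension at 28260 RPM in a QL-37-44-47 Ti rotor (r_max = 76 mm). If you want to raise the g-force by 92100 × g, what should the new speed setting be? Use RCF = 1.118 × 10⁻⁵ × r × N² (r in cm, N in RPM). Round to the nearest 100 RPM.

r = 76 mm = 7.6 cm
Current RCF = 1.118 × 10⁻⁵ × 7.6 × (28260)² = 1.118 × 10⁻⁵ × 7.6 × 798,627,600 ≈ 67,857.8 × g
Target RCF = 67,857.8 + 92,100 = 159,957.8 × g
N² = 159,957.8 / (8.4968 × 10⁻⁵) = 1,882,565,201
N ≈ √1,882,565,201 ≈ 43,388.5

≈ 43400 RPM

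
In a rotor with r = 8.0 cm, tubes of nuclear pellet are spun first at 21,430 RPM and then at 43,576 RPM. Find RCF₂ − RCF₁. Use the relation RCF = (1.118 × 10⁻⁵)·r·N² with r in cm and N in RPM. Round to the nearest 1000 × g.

≈ 129000 g

RCF₁ = 1.118 × 10⁻⁵ × 8 × (21430)² = 1.118 × 10⁻⁵ × 8 × 459,244,900 ≈ 41,074.9 × g
RCF₂ = 1.118 × 10⁻⁵ × 8 × (43576)² = 1.118 × 10⁻⁵ × 8 × 1,898,867,776 ≈ 169,834.7 × g
Increase = 169,834.7 − 41,074.9 = 128,759.8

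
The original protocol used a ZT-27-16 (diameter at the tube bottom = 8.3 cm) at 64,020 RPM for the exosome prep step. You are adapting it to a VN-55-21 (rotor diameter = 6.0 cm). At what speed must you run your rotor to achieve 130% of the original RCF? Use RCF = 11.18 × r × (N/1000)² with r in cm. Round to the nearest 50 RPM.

Original rotor: r = 8.3 / 2 = 4.15 cm
RCF = 11.18 × r × (N/1000)²
RCF_original = 11.18 × 4.15 × (64.02)² = 11.18 × 4.15 × 4,098.5604 ≈ 190,160.9 × g
Target RCF = 1.3 × 190,160.9 ≈ 247,209.2 × g
Your rotor: r = 6.0 / 2 = 3 cm
247,209.2 = 11.18 × 3 × (N/1000)²
(N/1000)² = 247,209.2 / 33.54 = 7370.578
N = 1000 × √7370.578 ≈ 85,852.1

85850 RPM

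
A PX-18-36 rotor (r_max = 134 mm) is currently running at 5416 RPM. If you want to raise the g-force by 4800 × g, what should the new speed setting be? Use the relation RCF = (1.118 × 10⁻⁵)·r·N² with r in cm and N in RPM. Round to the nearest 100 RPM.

7800 RPM

r = 134 mm = 13.4 cm
Current RCF = 1.118 × 10⁻⁵ × 13.4 × (5416)² = 1.118 × 10⁻⁵ × 13.4 × 29,333,056 ≈ 4,394.4 × g
Target RCF = 4,394.4 + 4,800 = 9,194.4 × g
N² = 9,194.4 / (14.9812 × 10⁻⁵) = 61,372,921
N ≈ √61,372,921 ≈ 7,834.1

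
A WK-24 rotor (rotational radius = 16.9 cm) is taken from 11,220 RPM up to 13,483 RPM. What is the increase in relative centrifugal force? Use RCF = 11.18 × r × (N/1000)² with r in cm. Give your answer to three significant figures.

RCF₁ = 11.18 × 16.9 × (11.22)² = 11.18 × 16.9 × 125.8884 ≈ 23,785.6 × g
RCF₂ = 11.18 × 16.9 × (13.483)² = 11.18 × 16.9 × 181.791289 ≈ 34,348 × g
Increase = 34,348 − 23,785.6 = 10,562.4

10600 × g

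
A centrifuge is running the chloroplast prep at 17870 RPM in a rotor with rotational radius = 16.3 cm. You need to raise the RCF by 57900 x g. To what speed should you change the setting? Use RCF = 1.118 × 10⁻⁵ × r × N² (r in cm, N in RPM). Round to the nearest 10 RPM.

≈ 25240 RPM

Current RCF = 1.118 × 10⁻⁵ × 16.3 × (17870)² = 1.118 × 10⁻⁵ × 16.3 × 319,336,900 ≈ 58,194 × g
Target RCF = 58,194 + 57,900 = 116,094 × g
N² = 116,094 / (18.2234 × 10⁻⁵) = 637,060,044
N ≈ √637,060,044 ≈ 25,240.0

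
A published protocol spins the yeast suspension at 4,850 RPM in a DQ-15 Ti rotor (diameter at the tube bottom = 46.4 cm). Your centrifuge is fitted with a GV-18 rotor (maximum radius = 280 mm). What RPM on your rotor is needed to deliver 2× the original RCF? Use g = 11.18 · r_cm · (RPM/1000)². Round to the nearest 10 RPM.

≈ 6240 RPM

Original rotor: r = 46.4 / 2 = 23.2 cm
RCF_original = 11.18 × 23.2 × (4.85)² = 11.18 × 23.2 × 23.5225 ≈ 6,101.2 × g
Target RCF = 2 × 6,101.2 ≈ 12,202.4 × g
Your rotor: r = 280 mm = 28.0 cm
12,202.4 = 11.18 × 28 × (N/1000)²
(N/1000)² = 12,202.4 / 313.04 = 38.98032
N = 1000 × √38.98032 ≈ 6,243.4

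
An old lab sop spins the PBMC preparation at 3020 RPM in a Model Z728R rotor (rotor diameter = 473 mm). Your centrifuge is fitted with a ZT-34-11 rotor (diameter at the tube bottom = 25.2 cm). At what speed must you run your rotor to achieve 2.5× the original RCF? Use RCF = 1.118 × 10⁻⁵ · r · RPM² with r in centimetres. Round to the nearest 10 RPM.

Original rotor: r = 473 mm / 2 = 236.5 mm = 23.65 cm
RCF_original = 1.118 × 10⁻⁵ × 23.65 × (3020)² = 1.118 × 10⁻⁵ × 23.65 × 9,120,400 ≈ 2,411.5 × g
Target RCF = 2.5 × 2,411.5 ≈ 6,028.8 × g
Your rotor: r = 25.2 / 2 = 12.6 cm
6,028.8 = 1.118 × 10⁻⁵ × 12.6 × N²
N² = 6,028.8 / (14.0868 × 10⁻⁵) = 42,797,513
N ≈ √42,797,513 ≈ 6,542.0

≈ 6540 RPM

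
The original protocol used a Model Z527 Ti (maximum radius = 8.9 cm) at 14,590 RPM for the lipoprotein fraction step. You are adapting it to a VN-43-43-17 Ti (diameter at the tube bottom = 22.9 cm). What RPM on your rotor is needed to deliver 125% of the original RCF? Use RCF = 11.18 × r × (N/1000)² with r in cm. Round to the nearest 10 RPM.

RCF_original = 11.18 × 8.9 × (14.59)² = 11.18 × 8.9 × 212.8681 ≈ 21,180.8 × g
Target RCF = 1.25 × 21,180.8 ≈ 26,476 × g
Your rotor: r = 22.9 / 2 = 11.45 cm
26,476 = 11.18 × 11.45 × (N/1000)²
(N/1000)² = 26,476 / 128.011 = 206.826
N = 1000 × √206.826 ≈ 14,381.4

≈ 14380 RPM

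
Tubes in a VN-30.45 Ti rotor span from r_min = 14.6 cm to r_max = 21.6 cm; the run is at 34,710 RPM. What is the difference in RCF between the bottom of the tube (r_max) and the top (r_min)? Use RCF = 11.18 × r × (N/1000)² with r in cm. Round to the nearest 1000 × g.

RCF_max = 11.18 × 21.6 × (34.71)² = 11.18 × 21.6 × 1,204.7841 ≈ 290,940.9 × g
RCF_min = 11.18 × 14.6 × (34.71)² = 11.18 × 14.6 × 1,204.7841 ≈ 196,654.5 × g
ΔRCF = 290,940.9 − 196,654.5 = 94,286.4

≈ 94000 x g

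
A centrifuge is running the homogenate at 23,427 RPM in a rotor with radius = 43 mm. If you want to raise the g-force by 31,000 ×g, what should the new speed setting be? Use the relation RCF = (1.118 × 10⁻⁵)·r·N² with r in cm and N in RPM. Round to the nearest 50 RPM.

r = 43 mm = 4.3 cm
Current RCF = 1.118 × 10⁻⁵ × 4.3 × (23427)² = 1.118 × 10⁻⁵ × 4.3 × 548,824,329 ≈ 26,384.2 × g
Target RCF = 26,384.2 + 31,000 = 57,384.2 × g
N² = 57,384.2 / (4.8074 × 10⁻⁵) = 1,193,663,935
N ≈ √1,193,663,935 ≈ 34,549.4

N₂ ≈ 34550 RPM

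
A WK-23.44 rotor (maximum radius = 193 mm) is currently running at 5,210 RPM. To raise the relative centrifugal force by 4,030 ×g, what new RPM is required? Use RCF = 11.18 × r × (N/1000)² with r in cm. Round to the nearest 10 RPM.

N₂ ≈ 6770 RPM

r = 193 mm = 19.3 cm
Current RCF = 11.18 × 19.3 × (5.21)² = 11.18 × 19.3 × 27.1441 ≈ 5,857 × g
Target RCF = 5,857 + 4,030 = 9,887 × g
(N/1000)² = 9,887 / 215.774 = 45.82109
N = 1000 × √45.82109 ≈ 6,769.1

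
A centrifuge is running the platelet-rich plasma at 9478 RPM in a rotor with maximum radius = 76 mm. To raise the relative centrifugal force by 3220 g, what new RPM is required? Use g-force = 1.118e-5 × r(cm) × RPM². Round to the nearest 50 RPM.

r = 76 mm = 7.6 cm
Current RCF = 1.118 × 10⁻⁵ × 7.6 × (9478)² = 1.118 × 10⁻⁵ × 7.6 × 89,832,484 ≈ 7,632.9 × g
Target RCF = 7,632.9 + 3,220 = 10,852.9 × g
N² = 10,852.9 / (8.4968 × 10⁻⁵) = 127,729,263
N ≈ √127,729,263 ≈ 11,301.7

11300 RPM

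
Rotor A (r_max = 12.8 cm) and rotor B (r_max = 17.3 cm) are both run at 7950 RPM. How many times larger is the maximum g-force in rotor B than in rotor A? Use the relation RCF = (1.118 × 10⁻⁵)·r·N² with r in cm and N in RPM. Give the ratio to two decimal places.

1.35

At fixed N, RCF ∝ r, so RCF_B/RCF_A = r_B/r_A = 17.3 / 12.8 = 1.3516.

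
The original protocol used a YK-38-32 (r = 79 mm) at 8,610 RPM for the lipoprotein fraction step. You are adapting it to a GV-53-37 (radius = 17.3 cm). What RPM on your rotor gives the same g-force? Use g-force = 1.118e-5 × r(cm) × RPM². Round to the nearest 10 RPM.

≈ 5820 RPM

Original rotor: r = 79 mm = 7.9 cm
RCF_original = 1.118 × 10⁻⁵ × 7.9 × (8610)² = 1.118 × 10⁻⁵ × 7.9 × 74,132,100 ≈ 6,547.5 × g
6,547.5 = 1.118 × 10⁻⁵ × 17.3 × N²
N² = 6,547.5 / (19.3414 × 10⁻⁵) = 33,852,255
N ≈ √33,852,255 ≈ 5,818.3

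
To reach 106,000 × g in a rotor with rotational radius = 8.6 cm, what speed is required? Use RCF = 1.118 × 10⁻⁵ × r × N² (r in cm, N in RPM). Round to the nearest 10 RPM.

≈ 33200 RPM

106,000 = 1.118 × 10⁻⁵ × 8.6 × N²
N² = 106,000 / (9.6148 × 10⁻⁵) = 1,102,467,030
N ≈ √1,102,467,030 ≈ 33,203.4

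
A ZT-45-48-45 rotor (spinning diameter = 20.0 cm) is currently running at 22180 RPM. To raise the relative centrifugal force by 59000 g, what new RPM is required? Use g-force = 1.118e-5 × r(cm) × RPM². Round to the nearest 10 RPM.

N₂ ≈ 31930 RPM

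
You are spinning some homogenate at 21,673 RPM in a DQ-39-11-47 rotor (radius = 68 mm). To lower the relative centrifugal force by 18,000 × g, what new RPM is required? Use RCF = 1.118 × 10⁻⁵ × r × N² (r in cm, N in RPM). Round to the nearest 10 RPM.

≈ 15260 RPM

r = 68 mm = 6.8 cm
Current RCF = 1.118 × 10⁻⁵ × 6.8 × (21673)² = 1.118 × 10⁻⁵ × 6.8 × 469,718,929 ≈ 35,709.9 × g
Target RCF = 35,709.9 − 18,000 = 17,709.9 × g
N² = 17,709.9 / (7.6024 × 10⁻⁵) = 232,951,436
N ≈ √232,951,436 ≈ 15,262.7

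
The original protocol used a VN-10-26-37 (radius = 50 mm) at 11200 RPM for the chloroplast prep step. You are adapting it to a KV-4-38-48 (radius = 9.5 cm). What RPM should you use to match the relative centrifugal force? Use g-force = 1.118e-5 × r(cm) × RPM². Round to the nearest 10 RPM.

≈ 8130 RPM

Original rotor: r = 50 mm = 5.0 cm
RCF_original = 1.118 × 10⁻⁵ × 5 × (11200)² = 1.118 × 10⁻⁵ × 5 × 125,440,000 ≈ 7,012.1 × g
7,012.1 = 1.118 × 10⁻⁵ × 9.5 × N²
N² = 7,012.1 / (10.621 × 10⁻⁵) = 66,021,090
N ≈ √66,021,090 ≈ 8,125.3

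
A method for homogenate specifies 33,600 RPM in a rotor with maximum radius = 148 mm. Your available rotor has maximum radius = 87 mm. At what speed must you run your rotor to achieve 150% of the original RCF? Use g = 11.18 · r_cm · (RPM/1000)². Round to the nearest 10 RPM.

Original rotor: r = 148 mm = 14.8 cm
RCF_original = 11.18 × 14.8 × (33.6)² = 11.18 × 14.8 × 1,128.96 ≈ 186,802.2 × g
Target RCF = 1.5 × 186,802.2 ≈ 280,203.3 × g
Your rotor: r = 87 mm = 8.7 cm
280,203.3 = 11.18 × 8.7 × (N/1000)²
(N/1000)² = 280,203.3 / 97.266 = 2880.794
N = 1000 × √2880.794 ≈ 53,673.0

≈ 53670 RPM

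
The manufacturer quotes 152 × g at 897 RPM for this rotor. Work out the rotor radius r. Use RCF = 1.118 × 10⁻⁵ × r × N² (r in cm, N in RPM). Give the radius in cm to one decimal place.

r ≈ 16.9 cm

152 = 1.118 × 10⁻⁵ × r × (897)²
r = 152 / (1.118 × 10⁻⁵ × 804,609) = 152 / 8.995529 ≈ 16.897 cm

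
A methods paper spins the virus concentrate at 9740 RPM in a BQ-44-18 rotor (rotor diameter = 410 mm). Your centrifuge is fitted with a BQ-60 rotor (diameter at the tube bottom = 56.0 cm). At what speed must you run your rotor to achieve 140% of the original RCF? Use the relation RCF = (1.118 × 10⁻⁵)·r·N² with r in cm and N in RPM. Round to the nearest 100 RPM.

≈ 9900 RPM

Original rotor: r = 410 mm / 2 = 205 mm = 20.5 cm
RCF_original = 1.118 × 10⁻⁵ × 20.5 × (9740)² = 1.118 × 10⁻⁵ × 20.5 × 94,867,600 ≈ 21,742.7 × g
Target RCF = 1.4 × 21,742.7 ≈ 30,439.8 × g
Your rotor: r = 56.0 / 2 = 28 cm
30,439.8 = 1.118 × 10⁻⁵ × 28 × N²
N² = 30,439.8 / (31.304 × 10⁻⁵) = 97,239,330
N ≈ √97,239,330 ≈ 9,861.0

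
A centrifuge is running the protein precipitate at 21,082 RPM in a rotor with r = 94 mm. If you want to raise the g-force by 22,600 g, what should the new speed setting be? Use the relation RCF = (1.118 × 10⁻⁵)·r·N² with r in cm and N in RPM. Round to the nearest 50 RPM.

≈ 25700 RPM

r = 94 mm = 9.4 cm
Current RCF = 1.118 × 10⁻⁵ × 9.4 × (21082)² = 1.118 × 10⁻⁵ × 9.4 × 444,450,724 ≈ 46,708.2 × g
Target RCF = 46,708.2 + 22,600 = 69,308.2 × g
N² = 69,308.2 / (10.5092 × 10⁻⁵) = 659,500,247
N ≈ √659,500,247 ≈ 25,680.7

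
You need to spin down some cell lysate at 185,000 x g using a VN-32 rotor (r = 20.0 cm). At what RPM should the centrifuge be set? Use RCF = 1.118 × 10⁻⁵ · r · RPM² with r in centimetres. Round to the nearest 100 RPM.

28800 RPM

185,000 = 1.118 × 10⁻⁵ × 20 × N²
N² = 185,000 / (22.36 × 10⁻⁵) = 827,370,304
N ≈ √827,370,304 ≈ 28,764.0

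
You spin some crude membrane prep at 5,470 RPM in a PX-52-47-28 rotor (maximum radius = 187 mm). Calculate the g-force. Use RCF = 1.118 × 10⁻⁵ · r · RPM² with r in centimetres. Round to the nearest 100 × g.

r = 187 mm = 18.7 cm
RCF = 1.118 × 10⁻⁵ × r × N²
RCF = 1.118 × 10⁻⁵ × 18.7 × (5470)² = 1.118 × 10⁻⁵ × 18.7 × 29,920,900 ≈ 6,255.4 × g

≈ 6300 g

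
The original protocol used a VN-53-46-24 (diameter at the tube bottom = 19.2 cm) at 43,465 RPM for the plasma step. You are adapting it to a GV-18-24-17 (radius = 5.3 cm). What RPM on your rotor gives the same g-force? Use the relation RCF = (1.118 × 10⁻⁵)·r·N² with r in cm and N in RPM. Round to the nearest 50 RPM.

≈ 58500 RPM

Original rotor: r = 19.2 / 2 = 9.6 cm
RCF = 1.118 × 10⁻⁵ × r × N²
RCF_original = 1.118 × 10⁻⁵ × 9.6 × (43465)² = 1.118 × 10⁻⁵ × 9.6 × 1,889,206,225 ≈ 202,764.7 × g
202,764.7 = 1.118 × 10⁻⁵ × 5.3 × N²
N² = 202,764.7 / (5.9254 × 10⁻⁵) = 3,421,958,011
N ≈ √3,421,958,011 ≈ 58,497.5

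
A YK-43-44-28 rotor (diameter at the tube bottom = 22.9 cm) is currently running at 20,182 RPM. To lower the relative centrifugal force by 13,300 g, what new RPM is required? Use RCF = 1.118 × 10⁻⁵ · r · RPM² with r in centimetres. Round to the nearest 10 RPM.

r = 22.9 / 2 = 11.45 cm
Current RCF = 1.118 × 10⁻⁵ × 11.45 × (20182)² = 1.118 × 10⁻⁵ × 11.45 × 407,313,124 ≈ 52,140.6 × g
Target RCF = 52,140.6 − 13,300 = 38,840.6 × g
N² = 38,840.6 / (12.8011 × 10⁻⁵) = 303,416,113
N ≈ √303,416,113 ≈ 17,418.8

17420 RPM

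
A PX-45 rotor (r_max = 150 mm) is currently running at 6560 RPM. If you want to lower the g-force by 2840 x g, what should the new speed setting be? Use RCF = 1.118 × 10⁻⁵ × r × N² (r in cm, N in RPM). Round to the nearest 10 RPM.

5110 RPM

r = 150 mm = 15.0 cm
Current RCF = 1.118 × 10⁻⁵ × 15 × (6560)² = 1.118 × 10⁻⁵ × 15 × 43,033,600 ≈ 7,216.7 × g
Target RCF = 7,216.7 − 2,840 = 4,376.7 × g
N² = 4,376.7 / (16.77 × 10⁻⁵) = 26,098,390
N ≈ √26,098,390 ≈ 5,108.7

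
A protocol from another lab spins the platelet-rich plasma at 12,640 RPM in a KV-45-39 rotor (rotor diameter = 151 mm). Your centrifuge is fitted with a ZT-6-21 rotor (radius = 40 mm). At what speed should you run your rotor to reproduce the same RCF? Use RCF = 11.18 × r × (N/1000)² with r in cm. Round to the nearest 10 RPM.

≈ 17370 RPM

Original rotor: r = 151 mm / 2 = 75.5 mm = 7.55 cm
RCF_original = 11.18 × 7.55 × (12.64)² = 11.18 × 7.55 × 159.7696 ≈ 13,486 × g
Your rotor: r = 40 mm = 4.0 cm
13,486 = 11.18 × 4 × (N/1000)²
(N/1000)² = 13,486 / 44.72 = 301.5653
N = 1000 × √301.5653 ≈ 17,365.6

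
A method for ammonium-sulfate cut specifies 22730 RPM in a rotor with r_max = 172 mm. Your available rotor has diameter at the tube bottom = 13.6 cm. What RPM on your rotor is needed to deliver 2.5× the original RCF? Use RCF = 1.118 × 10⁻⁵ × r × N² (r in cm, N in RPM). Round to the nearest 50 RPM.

≈ 57150 RPM

Original rotor: r = 172 mm = 17.2 cm
RCF = 1.118 × 10⁻⁵ × r × N²
RCF_original = 1.118 × 10⁻⁵ × 17.2 × (22730)² = 1.118 × 10⁻⁵ × 17.2 × 516,652,900 ≈ 99,350.3 × g
Target RCF = 2.5 × 99,350.3 ≈ 248,375.8 × g
Your rotor: r = 13.6 / 2 = 6.8 cm
248,375.8 = 1.118 × 10⁻⁵ × 6.8 × N²
N² = 248,375.8 / (7.6024 × 10⁻⁵) = 3,267,070,925
N ≈ √3,267,070,925 ≈ 57,158.3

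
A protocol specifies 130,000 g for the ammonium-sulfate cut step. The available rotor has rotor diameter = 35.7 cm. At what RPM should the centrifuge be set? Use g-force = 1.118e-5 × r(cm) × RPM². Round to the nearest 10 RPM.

r = 35.7 / 2 = 17.85 cm
RCF = 1.118 × 10⁻⁵ × r × N²
130,000 = 1.118 × 10⁻⁵ × 17.85 × N²
N² = 130,000 / (19.9563 × 10⁻⁵) = 651,423,360
N ≈ √651,423,360 ≈ 25,523.0

≈ 25520 RPM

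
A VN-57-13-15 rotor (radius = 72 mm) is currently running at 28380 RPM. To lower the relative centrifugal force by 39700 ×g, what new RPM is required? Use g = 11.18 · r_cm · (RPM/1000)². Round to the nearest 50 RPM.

N₂ ≈ 17650 RPM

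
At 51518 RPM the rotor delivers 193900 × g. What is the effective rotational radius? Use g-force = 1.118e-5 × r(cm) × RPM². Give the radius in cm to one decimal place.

193900 = 1.118 × 10⁻⁵ × r × (51518)²
r = 193900 / (1.118 × 10⁻⁵ × 2,654,104,324) = 193900 / 29672.89 ≈ 6.535 cm

≈ 6.5 cm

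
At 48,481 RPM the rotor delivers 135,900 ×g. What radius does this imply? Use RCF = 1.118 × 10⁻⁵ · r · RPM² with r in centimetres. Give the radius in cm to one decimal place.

135900 = 1.118 × 10⁻⁵ × r × (48481)²
r = 135900 / (1.118 × 10⁻⁵ × 2,350,407,361) = 135900 / 26277.55 ≈ 5.172 cm

5.2 cm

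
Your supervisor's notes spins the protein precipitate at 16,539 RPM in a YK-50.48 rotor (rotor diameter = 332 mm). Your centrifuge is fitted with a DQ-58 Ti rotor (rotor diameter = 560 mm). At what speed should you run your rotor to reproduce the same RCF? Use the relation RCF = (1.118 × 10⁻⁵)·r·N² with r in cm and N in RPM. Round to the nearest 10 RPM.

≈ 12730 RPM

Original rotor: r = 332 mm / 2 = 166 mm = 16.6 cm
RCF_original = 1.118 × 10⁻⁵ × 16.6 × (16539)² = 1.118 × 10⁻⁵ × 16.6 × 273,538,521 ≈ 50,765.5 × g
Your rotor: r = 560 mm / 2 = 280 mm = 28 cm
50,765.5 = 1.118 × 10⁻⁵ × 28 × N²
N² = 50,765.5 / (31.304 × 10⁻⁵) = 162,169,371
N ≈ √162,169,371 ≈ 12,734.6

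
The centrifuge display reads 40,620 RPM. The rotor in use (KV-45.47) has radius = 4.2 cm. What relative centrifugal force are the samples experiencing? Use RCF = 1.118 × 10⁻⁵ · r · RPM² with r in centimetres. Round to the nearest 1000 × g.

RCF = 1.118 × 10⁻⁵ × 4.2 × (40620)² = 1.118 × 10⁻⁵ × 4.2 × 1,649,984,400 ≈ 77,476.7 × g

77000 x g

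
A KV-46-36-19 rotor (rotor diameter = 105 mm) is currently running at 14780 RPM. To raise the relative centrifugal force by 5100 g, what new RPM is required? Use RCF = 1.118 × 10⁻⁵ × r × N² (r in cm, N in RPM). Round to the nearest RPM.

r = 105 mm / 2 = 52.5 mm = 5.25 cm
Current RCF = 1.118 × 10⁻⁵ × 5.25 × (14780)² = 1.118 × 10⁻⁵ × 5.25 × 218,448,400 ≈ 12,821.8 × g
Target RCF = 12,821.8 + 5,100 = 17,921.8 × g
N² = 17,921.8 / (5.8695 × 10⁻⁵) = 305,337,763
N ≈ √305,337,763 ≈ 17,473.9

17474 RPM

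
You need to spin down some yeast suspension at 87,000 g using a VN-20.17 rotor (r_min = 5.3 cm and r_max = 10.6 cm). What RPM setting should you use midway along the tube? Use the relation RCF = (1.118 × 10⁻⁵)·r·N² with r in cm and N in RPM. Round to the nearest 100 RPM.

r_avg = (5.3 + 10.6) / 2 = 7.95 cm
RCF = 1.118 × 10⁻⁵ × r × N²
87,000 = 1.118 × 10⁻⁵ × 7.95 × N²
N² = 87,000 / (8.8881 × 10⁻⁵) = 978,836,872
N ≈ √978,836,872 ≈ 31,286.4

N ≈ 31300 RPM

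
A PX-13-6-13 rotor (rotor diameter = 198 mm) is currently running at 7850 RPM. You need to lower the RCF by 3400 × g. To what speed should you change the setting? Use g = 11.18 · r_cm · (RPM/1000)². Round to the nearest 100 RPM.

5600 RPM

r = 198 mm / 2 = 99 mm = 9.9 cm
Current RCF = 11.18 × 9.9 × (7.85)² = 11.18 × 9.9 × 61.6225 ≈ 6,820.5 × g
Target RCF = 6,820.5 − 3,400 = 3,420.5 × g
(N/1000)² = 3,420.5 / 110.682 = 30.90385
N = 1000 × √30.90385 ≈ 5,559.1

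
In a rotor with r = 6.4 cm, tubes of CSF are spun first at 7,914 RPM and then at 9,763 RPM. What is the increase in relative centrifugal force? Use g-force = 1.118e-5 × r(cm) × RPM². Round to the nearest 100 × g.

≈ 2300 x g

RCF₁ = 1.118 × 10⁻⁵ × 6.4 × (7914)² = 1.118 × 10⁻⁵ × 6.4 × 62,631,396 ≈ 4,481.4 × g
RCF₂ = 1.118 × 10⁻⁵ × 6.4 × (9763)² = 1.118 × 10⁻⁵ × 6.4 × 95,316,169 ≈ 6,820.1 × g
Increase = 6,820.1 − 4,481.4 = 2,338.7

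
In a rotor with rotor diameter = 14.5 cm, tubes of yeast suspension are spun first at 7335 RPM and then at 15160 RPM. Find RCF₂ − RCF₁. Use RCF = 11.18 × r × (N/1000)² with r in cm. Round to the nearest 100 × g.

r = 14.5 / 2 = 7.25 cm
RCF₁ = 11.18 × 7.25 × (7.335)² = 11.18 × 7.25 × 53.802225 ≈ 4,360.9 × g
RCF₂ = 11.18 × 7.25 × (15.16)² = 11.18 × 7.25 × 229.8256 ≈ 18,628.5 × g
Increase = 18,628.5 − 4,360.9 = 14,267.6

14300 x g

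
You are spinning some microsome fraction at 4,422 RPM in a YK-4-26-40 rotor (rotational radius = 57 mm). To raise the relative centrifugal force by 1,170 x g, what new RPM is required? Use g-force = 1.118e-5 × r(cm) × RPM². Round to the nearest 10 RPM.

r = 57 mm = 5.7 cm
Current RCF = 1.118 × 10⁻⁵ × 5.7 × (4422)² = 1.118 × 10⁻⁵ × 5.7 × 19,554,084 ≈ 1,246.1 × g
Target RCF = 1,246.1 + 1,170 = 2,416.1 × g
N² = 2,416.1 / (6.3726 × 10⁻⁵) = 37,913,881
N ≈ √37,913,881 ≈ 6,157.4

≈ 6160 RPM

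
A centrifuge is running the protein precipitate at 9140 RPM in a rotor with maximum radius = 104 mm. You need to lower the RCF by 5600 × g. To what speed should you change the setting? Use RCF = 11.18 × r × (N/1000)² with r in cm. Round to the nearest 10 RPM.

≈ 5950 RPM

r = 104 mm = 10.4 cm
Current RCF = 11.18 × 10.4 × (9.14)² = 11.18 × 10.4 × 83.5396 ≈ 9,713.3 × g
Target RCF = 9,713.3 − 5,600 = 4,113.3 × g
(N/1000)² = 4,113.3 / 116.272 = 35.37653
N = 1000 × √35.37653 ≈ 5,947.8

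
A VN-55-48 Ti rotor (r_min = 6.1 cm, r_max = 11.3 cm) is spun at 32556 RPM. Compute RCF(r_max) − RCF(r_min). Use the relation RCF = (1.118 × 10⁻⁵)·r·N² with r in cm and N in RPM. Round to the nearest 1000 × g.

ΔRCF ≈ 62000 ×g

RCF_max = 1.118 × 10⁻⁵ × 11.3 × (32556)² = 1.118 × 10⁻⁵ × 11.3 × 1,059,893,136 ≈ 133,900.5 × g
RCF_min = 1.118 × 10⁻⁵ × 6.1 × (32556)² = 1.118 × 10⁻⁵ × 6.1 × 1,059,893,136 ≈ 72,282.6 × g
ΔRCF = 133,900.5 − 72,282.6 = 61,617.9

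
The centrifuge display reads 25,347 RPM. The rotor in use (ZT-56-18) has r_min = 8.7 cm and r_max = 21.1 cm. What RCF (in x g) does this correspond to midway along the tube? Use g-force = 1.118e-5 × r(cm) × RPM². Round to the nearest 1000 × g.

r_avg = (8.7 + 21.1) / 2 = 14.9 cm
RCF = 1.118 × 10⁻⁵ × 14.9 × (25347)² = 1.118 × 10⁻⁵ × 14.9 × 642,470,409 ≈ 107,024 × g

RCF ≈ 107000 x g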